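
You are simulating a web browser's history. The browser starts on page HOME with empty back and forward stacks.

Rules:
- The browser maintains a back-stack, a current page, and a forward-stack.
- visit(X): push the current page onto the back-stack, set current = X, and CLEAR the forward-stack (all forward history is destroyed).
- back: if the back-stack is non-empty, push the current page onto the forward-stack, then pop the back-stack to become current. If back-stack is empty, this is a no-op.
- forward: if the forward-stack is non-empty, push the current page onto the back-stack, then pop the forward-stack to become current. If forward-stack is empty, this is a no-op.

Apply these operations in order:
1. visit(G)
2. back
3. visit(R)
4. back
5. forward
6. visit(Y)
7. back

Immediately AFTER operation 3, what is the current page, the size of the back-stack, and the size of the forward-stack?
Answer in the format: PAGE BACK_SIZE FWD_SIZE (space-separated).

After 1 (visit(G)): cur=G back=1 fwd=0
After 2 (back): cur=HOME back=0 fwd=1
After 3 (visit(R)): cur=R back=1 fwd=0

R 1 0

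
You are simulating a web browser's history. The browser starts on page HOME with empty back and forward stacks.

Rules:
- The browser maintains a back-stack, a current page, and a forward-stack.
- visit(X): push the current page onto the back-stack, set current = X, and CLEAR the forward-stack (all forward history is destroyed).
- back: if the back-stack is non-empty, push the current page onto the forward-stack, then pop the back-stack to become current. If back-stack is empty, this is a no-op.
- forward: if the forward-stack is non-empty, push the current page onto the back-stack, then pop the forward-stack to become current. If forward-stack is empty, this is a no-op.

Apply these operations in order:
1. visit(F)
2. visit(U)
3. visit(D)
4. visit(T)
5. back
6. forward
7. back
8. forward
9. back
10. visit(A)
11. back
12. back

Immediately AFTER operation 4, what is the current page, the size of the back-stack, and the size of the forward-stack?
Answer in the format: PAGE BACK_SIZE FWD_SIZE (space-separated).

After 1 (visit(F)): cur=F back=1 fwd=0
After 2 (visit(U)): cur=U back=2 fwd=0
After 3 (visit(D)): cur=D back=3 fwd=0
After 4 (visit(T)): cur=T back=4 fwd=0

T 4 0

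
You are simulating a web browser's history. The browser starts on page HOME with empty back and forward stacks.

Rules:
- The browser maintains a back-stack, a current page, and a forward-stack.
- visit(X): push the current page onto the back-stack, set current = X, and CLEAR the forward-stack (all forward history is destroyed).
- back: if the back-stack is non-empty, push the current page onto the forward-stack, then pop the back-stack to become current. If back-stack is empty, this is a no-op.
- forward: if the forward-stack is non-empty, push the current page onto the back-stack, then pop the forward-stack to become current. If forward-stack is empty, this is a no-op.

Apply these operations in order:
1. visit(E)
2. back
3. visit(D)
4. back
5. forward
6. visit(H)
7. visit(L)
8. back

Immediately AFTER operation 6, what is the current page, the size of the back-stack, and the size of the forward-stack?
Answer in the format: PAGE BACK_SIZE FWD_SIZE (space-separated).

After 1 (visit(E)): cur=E back=1 fwd=0
After 2 (back): cur=HOME back=0 fwd=1
After 3 (visit(D)): cur=D back=1 fwd=0
After 4 (back): cur=HOME back=0 fwd=1
After 5 (forward): cur=D back=1 fwd=0
After 6 (visit(H)): cur=H back=2 fwd=0

H 2 0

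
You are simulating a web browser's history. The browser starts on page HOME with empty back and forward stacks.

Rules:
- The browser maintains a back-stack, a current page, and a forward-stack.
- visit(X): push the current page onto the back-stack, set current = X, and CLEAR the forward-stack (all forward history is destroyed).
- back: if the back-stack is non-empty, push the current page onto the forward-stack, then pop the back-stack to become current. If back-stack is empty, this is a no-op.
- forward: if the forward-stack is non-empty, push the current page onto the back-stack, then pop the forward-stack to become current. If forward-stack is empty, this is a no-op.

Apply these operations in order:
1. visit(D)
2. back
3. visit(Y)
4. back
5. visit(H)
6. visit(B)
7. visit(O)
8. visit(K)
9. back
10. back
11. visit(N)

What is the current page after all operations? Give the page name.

After 1 (visit(D)): cur=D back=1 fwd=0
After 2 (back): cur=HOME back=0 fwd=1
After 3 (visit(Y)): cur=Y back=1 fwd=0
After 4 (back): cur=HOME back=0 fwd=1
After 5 (visit(H)): cur=H back=1 fwd=0
After 6 (visit(B)): cur=B back=2 fwd=0
After 7 (visit(O)): cur=O back=3 fwd=0
After 8 (visit(K)): cur=K back=4 fwd=0
After 9 (back): cur=O back=3 fwd=1
After 10 (back): cur=B back=2 fwd=2
After 11 (visit(N)): cur=N back=3 fwd=0

Answer: N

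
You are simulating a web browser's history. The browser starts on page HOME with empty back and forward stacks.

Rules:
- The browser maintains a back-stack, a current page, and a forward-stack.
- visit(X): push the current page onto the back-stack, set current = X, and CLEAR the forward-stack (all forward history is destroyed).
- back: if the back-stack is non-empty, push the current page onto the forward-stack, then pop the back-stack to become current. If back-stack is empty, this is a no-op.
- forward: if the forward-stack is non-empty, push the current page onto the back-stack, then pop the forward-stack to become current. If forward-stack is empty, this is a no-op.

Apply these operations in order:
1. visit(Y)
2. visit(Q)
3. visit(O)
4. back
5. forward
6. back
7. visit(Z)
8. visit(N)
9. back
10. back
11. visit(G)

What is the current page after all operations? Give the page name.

Answer: G

Derivation:
After 1 (visit(Y)): cur=Y back=1 fwd=0
After 2 (visit(Q)): cur=Q back=2 fwd=0
After 3 (visit(O)): cur=O back=3 fwd=0
After 4 (back): cur=Q back=2 fwd=1
After 5 (forward): cur=O back=3 fwd=0
After 6 (back): cur=Q back=2 fwd=1
After 7 (visit(Z)): cur=Z back=3 fwd=0
After 8 (visit(N)): cur=N back=4 fwd=0
After 9 (back): cur=Z back=3 fwd=1
After 10 (back): cur=Q back=2 fwd=2
After 11 (visit(G)): cur=G back=3 fwd=0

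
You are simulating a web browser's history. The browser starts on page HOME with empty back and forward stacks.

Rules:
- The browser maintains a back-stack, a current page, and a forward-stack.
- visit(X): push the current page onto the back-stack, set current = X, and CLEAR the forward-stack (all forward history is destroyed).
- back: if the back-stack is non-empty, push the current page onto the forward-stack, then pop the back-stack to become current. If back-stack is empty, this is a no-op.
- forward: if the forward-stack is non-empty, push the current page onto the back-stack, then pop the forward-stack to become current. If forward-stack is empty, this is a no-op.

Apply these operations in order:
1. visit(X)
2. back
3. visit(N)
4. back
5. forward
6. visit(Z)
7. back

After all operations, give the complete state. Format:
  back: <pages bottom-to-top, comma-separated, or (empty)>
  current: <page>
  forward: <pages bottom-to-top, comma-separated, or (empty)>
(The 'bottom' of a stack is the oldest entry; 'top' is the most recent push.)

Answer: back: HOME
current: N
forward: Z

Derivation:
After 1 (visit(X)): cur=X back=1 fwd=0
After 2 (back): cur=HOME back=0 fwd=1
After 3 (visit(N)): cur=N back=1 fwd=0
After 4 (back): cur=HOME back=0 fwd=1
After 5 (forward): cur=N back=1 fwd=0
After 6 (visit(Z)): cur=Z back=2 fwd=0
After 7 (back): cur=N back=1 fwd=1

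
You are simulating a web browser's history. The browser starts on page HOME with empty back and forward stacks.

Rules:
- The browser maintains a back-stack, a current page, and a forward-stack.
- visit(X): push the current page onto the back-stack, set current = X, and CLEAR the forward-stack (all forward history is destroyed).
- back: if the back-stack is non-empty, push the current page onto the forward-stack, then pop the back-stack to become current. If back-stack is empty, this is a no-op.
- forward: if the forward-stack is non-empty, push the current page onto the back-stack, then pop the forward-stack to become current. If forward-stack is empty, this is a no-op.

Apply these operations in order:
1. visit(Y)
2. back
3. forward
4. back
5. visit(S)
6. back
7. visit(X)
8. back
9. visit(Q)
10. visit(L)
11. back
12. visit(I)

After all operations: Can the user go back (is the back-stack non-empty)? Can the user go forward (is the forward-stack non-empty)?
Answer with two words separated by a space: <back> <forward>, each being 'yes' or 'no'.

After 1 (visit(Y)): cur=Y back=1 fwd=0
After 2 (back): cur=HOME back=0 fwd=1
After 3 (forward): cur=Y back=1 fwd=0
After 4 (back): cur=HOME back=0 fwd=1
After 5 (visit(S)): cur=S back=1 fwd=0
After 6 (back): cur=HOME back=0 fwd=1
After 7 (visit(X)): cur=X back=1 fwd=0
After 8 (back): cur=HOME back=0 fwd=1
After 9 (visit(Q)): cur=Q back=1 fwd=0
After 10 (visit(L)): cur=L back=2 fwd=0
After 11 (back): cur=Q back=1 fwd=1
After 12 (visit(I)): cur=I back=2 fwd=0

Answer: yes no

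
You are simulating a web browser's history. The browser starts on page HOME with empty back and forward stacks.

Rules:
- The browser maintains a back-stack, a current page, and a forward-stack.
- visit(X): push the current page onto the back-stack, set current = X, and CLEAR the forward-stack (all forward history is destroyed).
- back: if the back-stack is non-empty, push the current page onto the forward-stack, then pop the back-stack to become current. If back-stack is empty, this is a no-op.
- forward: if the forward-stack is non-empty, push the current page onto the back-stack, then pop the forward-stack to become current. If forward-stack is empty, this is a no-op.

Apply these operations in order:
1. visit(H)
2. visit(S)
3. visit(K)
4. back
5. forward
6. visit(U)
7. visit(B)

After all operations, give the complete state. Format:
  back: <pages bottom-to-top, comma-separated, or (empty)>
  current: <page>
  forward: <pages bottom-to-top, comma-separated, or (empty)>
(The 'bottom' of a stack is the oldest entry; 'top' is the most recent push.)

After 1 (visit(H)): cur=H back=1 fwd=0
After 2 (visit(S)): cur=S back=2 fwd=0
After 3 (visit(K)): cur=K back=3 fwd=0
After 4 (back): cur=S back=2 fwd=1
After 5 (forward): cur=K back=3 fwd=0
After 6 (visit(U)): cur=U back=4 fwd=0
After 7 (visit(B)): cur=B back=5 fwd=0

Answer: back: HOME,H,S,K,U
current: B
forward: (empty)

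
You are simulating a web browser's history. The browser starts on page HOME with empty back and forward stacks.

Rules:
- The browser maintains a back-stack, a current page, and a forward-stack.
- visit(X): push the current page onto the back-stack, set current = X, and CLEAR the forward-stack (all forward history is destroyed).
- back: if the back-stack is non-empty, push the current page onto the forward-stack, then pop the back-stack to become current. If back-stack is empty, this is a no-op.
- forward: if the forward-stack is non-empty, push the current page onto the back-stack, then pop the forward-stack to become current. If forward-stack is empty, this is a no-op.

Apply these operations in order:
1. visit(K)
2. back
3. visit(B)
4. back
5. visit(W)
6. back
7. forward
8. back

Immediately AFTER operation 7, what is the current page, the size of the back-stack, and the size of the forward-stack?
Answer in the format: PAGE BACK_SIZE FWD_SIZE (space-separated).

After 1 (visit(K)): cur=K back=1 fwd=0
After 2 (back): cur=HOME back=0 fwd=1
After 3 (visit(B)): cur=B back=1 fwd=0
After 4 (back): cur=HOME back=0 fwd=1
After 5 (visit(W)): cur=W back=1 fwd=0
After 6 (back): cur=HOME back=0 fwd=1
After 7 (forward): cur=W back=1 fwd=0

W 1 0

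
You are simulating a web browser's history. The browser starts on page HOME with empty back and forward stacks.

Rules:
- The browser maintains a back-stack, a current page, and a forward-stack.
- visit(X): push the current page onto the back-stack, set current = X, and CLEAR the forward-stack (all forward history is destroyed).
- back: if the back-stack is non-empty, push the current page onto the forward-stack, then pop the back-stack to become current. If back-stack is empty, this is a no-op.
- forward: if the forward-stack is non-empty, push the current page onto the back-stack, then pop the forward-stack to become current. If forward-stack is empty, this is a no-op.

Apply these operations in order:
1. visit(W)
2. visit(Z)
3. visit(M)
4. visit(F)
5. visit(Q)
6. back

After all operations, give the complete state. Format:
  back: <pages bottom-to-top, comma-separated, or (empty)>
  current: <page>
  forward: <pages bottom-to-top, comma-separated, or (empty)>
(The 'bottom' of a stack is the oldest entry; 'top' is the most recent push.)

After 1 (visit(W)): cur=W back=1 fwd=0
After 2 (visit(Z)): cur=Z back=2 fwd=0
After 3 (visit(M)): cur=M back=3 fwd=0
After 4 (visit(F)): cur=F back=4 fwd=0
After 5 (visit(Q)): cur=Q back=5 fwd=0
After 6 (back): cur=F back=4 fwd=1

Answer: back: HOME,W,Z,M
current: F
forward: Q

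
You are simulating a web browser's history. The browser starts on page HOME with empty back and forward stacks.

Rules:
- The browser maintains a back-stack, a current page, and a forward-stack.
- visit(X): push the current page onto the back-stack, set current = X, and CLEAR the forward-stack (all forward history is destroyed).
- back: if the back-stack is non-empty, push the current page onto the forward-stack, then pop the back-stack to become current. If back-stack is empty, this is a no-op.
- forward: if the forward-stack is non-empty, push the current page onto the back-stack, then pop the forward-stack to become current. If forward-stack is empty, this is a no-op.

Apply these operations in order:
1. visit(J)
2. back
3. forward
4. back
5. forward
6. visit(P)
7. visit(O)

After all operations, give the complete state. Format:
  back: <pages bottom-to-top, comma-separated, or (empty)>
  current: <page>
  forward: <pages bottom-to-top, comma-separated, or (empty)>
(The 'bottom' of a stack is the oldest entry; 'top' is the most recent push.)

Answer: back: HOME,J,P
current: O
forward: (empty)

Derivation:
After 1 (visit(J)): cur=J back=1 fwd=0
After 2 (back): cur=HOME back=0 fwd=1
After 3 (forward): cur=J back=1 fwd=0
After 4 (back): cur=HOME back=0 fwd=1
After 5 (forward): cur=J back=1 fwd=0
After 6 (visit(P)): cur=P back=2 fwd=0
After 7 (visit(O)): cur=O back=3 fwd=0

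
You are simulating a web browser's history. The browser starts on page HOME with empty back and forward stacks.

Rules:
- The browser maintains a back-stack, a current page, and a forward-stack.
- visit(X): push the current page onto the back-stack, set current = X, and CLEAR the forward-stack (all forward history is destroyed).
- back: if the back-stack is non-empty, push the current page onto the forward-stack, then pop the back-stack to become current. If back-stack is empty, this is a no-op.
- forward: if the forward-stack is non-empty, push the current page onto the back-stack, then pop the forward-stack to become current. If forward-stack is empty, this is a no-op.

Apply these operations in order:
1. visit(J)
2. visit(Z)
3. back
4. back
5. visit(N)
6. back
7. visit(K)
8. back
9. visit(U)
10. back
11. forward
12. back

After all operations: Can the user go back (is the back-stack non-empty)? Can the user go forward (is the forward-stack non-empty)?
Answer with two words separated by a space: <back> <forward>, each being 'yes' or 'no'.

Answer: no yes

Derivation:
After 1 (visit(J)): cur=J back=1 fwd=0
After 2 (visit(Z)): cur=Z back=2 fwd=0
After 3 (back): cur=J back=1 fwd=1
After 4 (back): cur=HOME back=0 fwd=2
After 5 (visit(N)): cur=N back=1 fwd=0
After 6 (back): cur=HOME back=0 fwd=1
After 7 (visit(K)): cur=K back=1 fwd=0
After 8 (back): cur=HOME back=0 fwd=1
After 9 (visit(U)): cur=U back=1 fwd=0
After 10 (back): cur=HOME back=0 fwd=1
After 11 (forward): cur=U back=1 fwd=0
After 12 (back): cur=HOME back=0 fwd=1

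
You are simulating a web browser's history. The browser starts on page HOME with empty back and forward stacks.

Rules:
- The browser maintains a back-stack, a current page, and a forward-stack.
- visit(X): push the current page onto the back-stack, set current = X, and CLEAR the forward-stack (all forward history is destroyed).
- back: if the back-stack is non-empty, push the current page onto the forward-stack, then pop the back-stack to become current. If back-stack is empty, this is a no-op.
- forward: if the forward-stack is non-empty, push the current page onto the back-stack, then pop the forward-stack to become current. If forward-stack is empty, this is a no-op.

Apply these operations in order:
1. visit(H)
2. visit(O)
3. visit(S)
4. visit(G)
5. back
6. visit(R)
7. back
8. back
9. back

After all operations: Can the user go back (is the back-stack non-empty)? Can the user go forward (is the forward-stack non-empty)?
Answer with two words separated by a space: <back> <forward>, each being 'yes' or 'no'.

Answer: yes yes

Derivation:
After 1 (visit(H)): cur=H back=1 fwd=0
After 2 (visit(O)): cur=O back=2 fwd=0
After 3 (visit(S)): cur=S back=3 fwd=0
After 4 (visit(G)): cur=G back=4 fwd=0
After 5 (back): cur=S back=3 fwd=1
After 6 (visit(R)): cur=R back=4 fwd=0
After 7 (back): cur=S back=3 fwd=1
After 8 (back): cur=O back=2 fwd=2
After 9 (back): cur=H back=1 fwd=3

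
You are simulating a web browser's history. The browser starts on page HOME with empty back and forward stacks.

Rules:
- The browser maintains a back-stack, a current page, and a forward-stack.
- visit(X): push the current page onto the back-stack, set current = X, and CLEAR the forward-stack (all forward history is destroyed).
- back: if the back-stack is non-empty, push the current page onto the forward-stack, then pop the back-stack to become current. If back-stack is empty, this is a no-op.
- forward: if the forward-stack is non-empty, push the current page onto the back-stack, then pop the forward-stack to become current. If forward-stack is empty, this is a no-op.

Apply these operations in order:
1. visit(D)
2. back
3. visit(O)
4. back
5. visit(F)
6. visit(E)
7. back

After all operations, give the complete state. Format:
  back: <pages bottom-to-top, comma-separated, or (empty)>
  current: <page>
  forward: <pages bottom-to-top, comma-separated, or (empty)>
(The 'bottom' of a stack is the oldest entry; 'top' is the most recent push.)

Answer: back: HOME
current: F
forward: E

Derivation:
After 1 (visit(D)): cur=D back=1 fwd=0
After 2 (back): cur=HOME back=0 fwd=1
After 3 (visit(O)): cur=O back=1 fwd=0
After 4 (back): cur=HOME back=0 fwd=1
After 5 (visit(F)): cur=F back=1 fwd=0
After 6 (visit(E)): cur=E back=2 fwd=0
After 7 (back): cur=F back=1 fwd=1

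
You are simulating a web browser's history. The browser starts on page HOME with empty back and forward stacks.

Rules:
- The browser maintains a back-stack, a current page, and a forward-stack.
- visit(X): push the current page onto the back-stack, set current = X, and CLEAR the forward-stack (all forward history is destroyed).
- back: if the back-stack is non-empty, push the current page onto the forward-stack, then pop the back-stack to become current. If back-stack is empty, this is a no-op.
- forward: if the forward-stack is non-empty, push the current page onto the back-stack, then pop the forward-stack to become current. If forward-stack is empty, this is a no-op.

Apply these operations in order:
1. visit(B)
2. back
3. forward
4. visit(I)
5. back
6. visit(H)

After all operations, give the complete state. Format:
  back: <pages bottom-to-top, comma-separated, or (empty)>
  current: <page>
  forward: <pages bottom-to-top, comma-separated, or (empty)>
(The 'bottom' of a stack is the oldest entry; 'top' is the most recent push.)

After 1 (visit(B)): cur=B back=1 fwd=0
After 2 (back): cur=HOME back=0 fwd=1
After 3 (forward): cur=B back=1 fwd=0
After 4 (visit(I)): cur=I back=2 fwd=0
After 5 (back): cur=B back=1 fwd=1
After 6 (visit(H)): cur=H back=2 fwd=0

Answer: back: HOME,B
current: H
forward: (empty)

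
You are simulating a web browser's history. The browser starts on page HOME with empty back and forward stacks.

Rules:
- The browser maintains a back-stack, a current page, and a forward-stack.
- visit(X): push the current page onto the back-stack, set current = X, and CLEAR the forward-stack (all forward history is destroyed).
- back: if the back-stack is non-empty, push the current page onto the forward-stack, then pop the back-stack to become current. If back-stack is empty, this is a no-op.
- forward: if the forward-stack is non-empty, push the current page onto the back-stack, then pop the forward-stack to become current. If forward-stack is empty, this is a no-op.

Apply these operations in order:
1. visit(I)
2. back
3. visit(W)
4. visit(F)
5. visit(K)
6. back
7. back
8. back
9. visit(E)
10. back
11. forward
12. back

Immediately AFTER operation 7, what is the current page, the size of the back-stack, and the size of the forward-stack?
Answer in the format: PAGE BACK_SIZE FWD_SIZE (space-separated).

After 1 (visit(I)): cur=I back=1 fwd=0
After 2 (back): cur=HOME back=0 fwd=1
After 3 (visit(W)): cur=W back=1 fwd=0
After 4 (visit(F)): cur=F back=2 fwd=0
After 5 (visit(K)): cur=K back=3 fwd=0
After 6 (back): cur=F back=2 fwd=1
After 7 (back): cur=W back=1 fwd=2

W 1 2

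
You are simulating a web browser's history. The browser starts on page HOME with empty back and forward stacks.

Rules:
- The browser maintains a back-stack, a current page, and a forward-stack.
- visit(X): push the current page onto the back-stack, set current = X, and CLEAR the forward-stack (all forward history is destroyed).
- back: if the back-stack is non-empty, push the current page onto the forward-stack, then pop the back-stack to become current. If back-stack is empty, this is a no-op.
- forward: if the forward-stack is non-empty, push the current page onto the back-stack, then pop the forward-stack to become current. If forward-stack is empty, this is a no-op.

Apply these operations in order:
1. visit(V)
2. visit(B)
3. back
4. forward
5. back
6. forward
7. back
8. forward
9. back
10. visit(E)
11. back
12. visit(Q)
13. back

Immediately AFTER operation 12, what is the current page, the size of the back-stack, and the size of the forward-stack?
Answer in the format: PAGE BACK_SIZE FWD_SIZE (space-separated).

After 1 (visit(V)): cur=V back=1 fwd=0
After 2 (visit(B)): cur=B back=2 fwd=0
After 3 (back): cur=V back=1 fwd=1
After 4 (forward): cur=B back=2 fwd=0
After 5 (back): cur=V back=1 fwd=1
After 6 (forward): cur=B back=2 fwd=0
After 7 (back): cur=V back=1 fwd=1
After 8 (forward): cur=B back=2 fwd=0
After 9 (back): cur=V back=1 fwd=1
After 10 (visit(E)): cur=E back=2 fwd=0
After 11 (back): cur=V back=1 fwd=1
After 12 (visit(Q)): cur=Q back=2 fwd=0

Q 2 0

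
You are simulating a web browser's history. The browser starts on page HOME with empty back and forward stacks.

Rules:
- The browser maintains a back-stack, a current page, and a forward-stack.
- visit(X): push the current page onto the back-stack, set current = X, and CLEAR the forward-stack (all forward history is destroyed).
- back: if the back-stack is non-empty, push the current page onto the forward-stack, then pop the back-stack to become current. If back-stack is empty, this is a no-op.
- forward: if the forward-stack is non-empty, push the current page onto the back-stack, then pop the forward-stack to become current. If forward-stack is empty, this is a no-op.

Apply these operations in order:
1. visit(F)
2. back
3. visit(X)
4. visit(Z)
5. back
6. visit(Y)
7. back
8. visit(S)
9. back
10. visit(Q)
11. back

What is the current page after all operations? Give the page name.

Answer: X

Derivation:
After 1 (visit(F)): cur=F back=1 fwd=0
After 2 (back): cur=HOME back=0 fwd=1
After 3 (visit(X)): cur=X back=1 fwd=0
After 4 (visit(Z)): cur=Z back=2 fwd=0
After 5 (back): cur=X back=1 fwd=1
After 6 (visit(Y)): cur=Y back=2 fwd=0
After 7 (back): cur=X back=1 fwd=1
After 8 (visit(S)): cur=S back=2 fwd=0
After 9 (back): cur=X back=1 fwd=1
After 10 (visit(Q)): cur=Q back=2 fwd=0
After 11 (back): cur=X back=1 fwd=1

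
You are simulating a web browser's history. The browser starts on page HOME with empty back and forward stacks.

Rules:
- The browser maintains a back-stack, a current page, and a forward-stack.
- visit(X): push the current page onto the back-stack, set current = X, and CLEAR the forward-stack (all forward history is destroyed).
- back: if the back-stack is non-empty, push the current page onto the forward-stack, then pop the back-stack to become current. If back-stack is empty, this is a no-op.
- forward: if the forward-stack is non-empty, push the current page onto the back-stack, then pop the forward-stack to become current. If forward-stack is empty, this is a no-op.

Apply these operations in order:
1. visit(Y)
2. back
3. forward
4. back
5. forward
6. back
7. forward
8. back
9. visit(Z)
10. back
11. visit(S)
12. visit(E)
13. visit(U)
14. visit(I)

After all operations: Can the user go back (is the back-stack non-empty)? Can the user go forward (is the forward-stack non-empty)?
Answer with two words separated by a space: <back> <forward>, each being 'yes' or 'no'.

After 1 (visit(Y)): cur=Y back=1 fwd=0
After 2 (back): cur=HOME back=0 fwd=1
After 3 (forward): cur=Y back=1 fwd=0
After 4 (back): cur=HOME back=0 fwd=1
After 5 (forward): cur=Y back=1 fwd=0
After 6 (back): cur=HOME back=0 fwd=1
After 7 (forward): cur=Y back=1 fwd=0
After 8 (back): cur=HOME back=0 fwd=1
After 9 (visit(Z)): cur=Z back=1 fwd=0
After 10 (back): cur=HOME back=0 fwd=1
After 11 (visit(S)): cur=S back=1 fwd=0
After 12 (visit(E)): cur=E back=2 fwd=0
After 13 (visit(U)): cur=U back=3 fwd=0
After 14 (visit(I)): cur=I back=4 fwd=0

Answer: yes no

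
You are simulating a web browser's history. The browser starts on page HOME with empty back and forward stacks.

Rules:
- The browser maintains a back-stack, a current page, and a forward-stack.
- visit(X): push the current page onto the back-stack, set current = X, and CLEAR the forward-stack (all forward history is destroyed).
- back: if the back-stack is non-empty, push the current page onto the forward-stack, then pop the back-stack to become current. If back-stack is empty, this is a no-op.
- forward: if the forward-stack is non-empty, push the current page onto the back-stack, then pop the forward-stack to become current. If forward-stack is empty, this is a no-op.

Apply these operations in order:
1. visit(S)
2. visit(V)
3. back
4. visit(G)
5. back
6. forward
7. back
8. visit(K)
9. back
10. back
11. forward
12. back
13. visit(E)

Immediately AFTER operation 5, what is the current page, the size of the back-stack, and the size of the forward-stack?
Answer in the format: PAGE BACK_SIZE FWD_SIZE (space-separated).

After 1 (visit(S)): cur=S back=1 fwd=0
After 2 (visit(V)): cur=V back=2 fwd=0
After 3 (back): cur=S back=1 fwd=1
After 4 (visit(G)): cur=G back=2 fwd=0
After 5 (back): cur=S back=1 fwd=1

S 1 1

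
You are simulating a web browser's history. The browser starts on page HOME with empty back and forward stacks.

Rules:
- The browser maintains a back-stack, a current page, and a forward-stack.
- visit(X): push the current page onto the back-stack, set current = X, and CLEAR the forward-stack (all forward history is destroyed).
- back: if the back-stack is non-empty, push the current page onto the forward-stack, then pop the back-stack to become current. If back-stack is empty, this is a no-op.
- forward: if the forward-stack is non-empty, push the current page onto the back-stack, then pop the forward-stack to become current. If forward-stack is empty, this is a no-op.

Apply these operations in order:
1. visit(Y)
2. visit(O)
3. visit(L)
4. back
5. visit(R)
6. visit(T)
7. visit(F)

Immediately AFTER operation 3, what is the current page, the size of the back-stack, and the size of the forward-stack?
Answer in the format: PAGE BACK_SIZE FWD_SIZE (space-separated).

After 1 (visit(Y)): cur=Y back=1 fwd=0
After 2 (visit(O)): cur=O back=2 fwd=0
After 3 (visit(L)): cur=L back=3 fwd=0

L 3 0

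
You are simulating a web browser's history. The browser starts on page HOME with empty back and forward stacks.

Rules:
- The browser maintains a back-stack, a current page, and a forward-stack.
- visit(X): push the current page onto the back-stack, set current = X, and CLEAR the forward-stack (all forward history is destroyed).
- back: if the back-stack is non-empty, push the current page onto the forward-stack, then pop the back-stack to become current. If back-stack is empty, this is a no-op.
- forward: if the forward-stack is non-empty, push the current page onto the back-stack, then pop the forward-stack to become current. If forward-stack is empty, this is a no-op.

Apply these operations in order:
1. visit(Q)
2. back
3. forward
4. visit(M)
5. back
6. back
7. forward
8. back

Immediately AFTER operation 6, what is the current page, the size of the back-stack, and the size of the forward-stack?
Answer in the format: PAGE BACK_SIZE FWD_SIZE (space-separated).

After 1 (visit(Q)): cur=Q back=1 fwd=0
After 2 (back): cur=HOME back=0 fwd=1
After 3 (forward): cur=Q back=1 fwd=0
After 4 (visit(M)): cur=M back=2 fwd=0
After 5 (back): cur=Q back=1 fwd=1
After 6 (back): cur=HOME back=0 fwd=2

HOME 0 2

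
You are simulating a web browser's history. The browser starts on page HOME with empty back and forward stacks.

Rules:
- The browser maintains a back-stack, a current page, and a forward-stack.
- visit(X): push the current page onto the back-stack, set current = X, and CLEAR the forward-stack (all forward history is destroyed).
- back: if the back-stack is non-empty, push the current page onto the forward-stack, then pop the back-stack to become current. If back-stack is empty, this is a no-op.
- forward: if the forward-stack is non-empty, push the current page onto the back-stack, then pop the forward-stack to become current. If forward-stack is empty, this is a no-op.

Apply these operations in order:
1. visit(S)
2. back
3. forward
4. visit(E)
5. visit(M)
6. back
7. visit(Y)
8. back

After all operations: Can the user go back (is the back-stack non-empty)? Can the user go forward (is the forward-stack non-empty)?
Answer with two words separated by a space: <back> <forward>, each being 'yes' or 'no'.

Answer: yes yes

Derivation:
After 1 (visit(S)): cur=S back=1 fwd=0
After 2 (back): cur=HOME back=0 fwd=1
After 3 (forward): cur=S back=1 fwd=0
After 4 (visit(E)): cur=E back=2 fwd=0
After 5 (visit(M)): cur=M back=3 fwd=0
After 6 (back): cur=E back=2 fwd=1
After 7 (visit(Y)): cur=Y back=3 fwd=0
After 8 (back): cur=E back=2 fwd=1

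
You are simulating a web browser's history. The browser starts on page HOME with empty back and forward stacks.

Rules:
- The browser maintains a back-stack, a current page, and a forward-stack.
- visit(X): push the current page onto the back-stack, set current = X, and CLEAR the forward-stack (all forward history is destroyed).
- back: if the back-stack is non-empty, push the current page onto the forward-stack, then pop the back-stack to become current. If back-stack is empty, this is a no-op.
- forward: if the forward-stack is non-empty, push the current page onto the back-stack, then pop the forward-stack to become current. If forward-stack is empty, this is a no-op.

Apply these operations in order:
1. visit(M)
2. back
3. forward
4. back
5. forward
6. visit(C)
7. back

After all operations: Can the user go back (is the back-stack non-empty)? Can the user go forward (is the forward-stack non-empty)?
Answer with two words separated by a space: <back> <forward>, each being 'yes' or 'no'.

After 1 (visit(M)): cur=M back=1 fwd=0
After 2 (back): cur=HOME back=0 fwd=1
After 3 (forward): cur=M back=1 fwd=0
After 4 (back): cur=HOME back=0 fwd=1
After 5 (forward): cur=M back=1 fwd=0
After 6 (visit(C)): cur=C back=2 fwd=0
After 7 (back): cur=M back=1 fwd=1

Answer: yes yes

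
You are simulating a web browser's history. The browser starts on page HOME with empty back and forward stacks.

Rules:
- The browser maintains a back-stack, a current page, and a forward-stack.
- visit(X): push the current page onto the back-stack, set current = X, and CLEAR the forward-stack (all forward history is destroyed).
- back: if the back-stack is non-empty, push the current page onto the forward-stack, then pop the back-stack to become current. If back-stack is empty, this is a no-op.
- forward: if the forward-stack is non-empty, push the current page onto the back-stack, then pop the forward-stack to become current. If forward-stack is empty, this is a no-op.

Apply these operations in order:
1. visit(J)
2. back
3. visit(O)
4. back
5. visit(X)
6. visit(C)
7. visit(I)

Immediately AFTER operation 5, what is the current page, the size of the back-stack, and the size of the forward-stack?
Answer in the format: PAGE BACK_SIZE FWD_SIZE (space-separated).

After 1 (visit(J)): cur=J back=1 fwd=0
After 2 (back): cur=HOME back=0 fwd=1
After 3 (visit(O)): cur=O back=1 fwd=0
After 4 (back): cur=HOME back=0 fwd=1
After 5 (visit(X)): cur=X back=1 fwd=0

X 1 0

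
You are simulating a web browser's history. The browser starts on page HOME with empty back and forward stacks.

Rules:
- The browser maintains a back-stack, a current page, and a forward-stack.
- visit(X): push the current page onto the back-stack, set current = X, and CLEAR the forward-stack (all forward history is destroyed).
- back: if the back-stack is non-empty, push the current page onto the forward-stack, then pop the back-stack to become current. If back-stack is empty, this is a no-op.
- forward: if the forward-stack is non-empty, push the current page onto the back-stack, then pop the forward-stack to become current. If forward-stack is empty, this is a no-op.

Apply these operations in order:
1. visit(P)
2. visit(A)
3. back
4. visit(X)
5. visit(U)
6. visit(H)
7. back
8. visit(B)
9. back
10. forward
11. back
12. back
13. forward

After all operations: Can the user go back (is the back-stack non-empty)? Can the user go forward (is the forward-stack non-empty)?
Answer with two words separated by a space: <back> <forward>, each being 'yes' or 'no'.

After 1 (visit(P)): cur=P back=1 fwd=0
After 2 (visit(A)): cur=A back=2 fwd=0
After 3 (back): cur=P back=1 fwd=1
After 4 (visit(X)): cur=X back=2 fwd=0
After 5 (visit(U)): cur=U back=3 fwd=0
After 6 (visit(H)): cur=H back=4 fwd=0
After 7 (back): cur=U back=3 fwd=1
After 8 (visit(B)): cur=B back=4 fwd=0
After 9 (back): cur=U back=3 fwd=1
After 10 (forward): cur=B back=4 fwd=0
After 11 (back): cur=U back=3 fwd=1
After 12 (back): cur=X back=2 fwd=2
After 13 (forward): cur=U back=3 fwd=1

Answer: yes yes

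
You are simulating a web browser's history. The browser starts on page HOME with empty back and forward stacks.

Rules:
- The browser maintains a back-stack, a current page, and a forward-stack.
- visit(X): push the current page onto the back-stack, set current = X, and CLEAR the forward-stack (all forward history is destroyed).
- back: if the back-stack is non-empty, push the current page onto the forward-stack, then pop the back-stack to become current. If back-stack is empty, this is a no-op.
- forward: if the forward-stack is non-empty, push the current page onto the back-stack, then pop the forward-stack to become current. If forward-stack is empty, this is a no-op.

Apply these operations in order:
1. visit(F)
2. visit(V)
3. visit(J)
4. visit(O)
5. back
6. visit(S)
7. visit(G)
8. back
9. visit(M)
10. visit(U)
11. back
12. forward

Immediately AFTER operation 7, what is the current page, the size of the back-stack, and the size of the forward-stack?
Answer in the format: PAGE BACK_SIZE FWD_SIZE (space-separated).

After 1 (visit(F)): cur=F back=1 fwd=0
After 2 (visit(V)): cur=V back=2 fwd=0
After 3 (visit(J)): cur=J back=3 fwd=0
After 4 (visit(O)): cur=O back=4 fwd=0
After 5 (back): cur=J back=3 fwd=1
After 6 (visit(S)): cur=S back=4 fwd=0
After 7 (visit(G)): cur=G back=5 fwd=0

G 5 0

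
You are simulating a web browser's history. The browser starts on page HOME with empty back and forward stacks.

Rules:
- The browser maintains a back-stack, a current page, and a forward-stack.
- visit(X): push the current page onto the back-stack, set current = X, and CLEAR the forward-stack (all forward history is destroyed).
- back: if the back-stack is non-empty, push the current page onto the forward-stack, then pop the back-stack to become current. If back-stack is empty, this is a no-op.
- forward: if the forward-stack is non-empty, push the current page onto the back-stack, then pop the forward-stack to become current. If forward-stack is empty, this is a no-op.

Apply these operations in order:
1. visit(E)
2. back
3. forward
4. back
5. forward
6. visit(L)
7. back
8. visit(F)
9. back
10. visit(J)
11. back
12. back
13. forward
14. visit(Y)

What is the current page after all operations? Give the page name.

After 1 (visit(E)): cur=E back=1 fwd=0
After 2 (back): cur=HOME back=0 fwd=1
After 3 (forward): cur=E back=1 fwd=0
After 4 (back): cur=HOME back=0 fwd=1
After 5 (forward): cur=E back=1 fwd=0
After 6 (visit(L)): cur=L back=2 fwd=0
After 7 (back): cur=E back=1 fwd=1
After 8 (visit(F)): cur=F back=2 fwd=0
After 9 (back): cur=E back=1 fwd=1
After 10 (visit(J)): cur=J back=2 fwd=0
After 11 (back): cur=E back=1 fwd=1
After 12 (back): cur=HOME back=0 fwd=2
After 13 (forward): cur=E back=1 fwd=1
After 14 (visit(Y)): cur=Y back=2 fwd=0

Answer: Y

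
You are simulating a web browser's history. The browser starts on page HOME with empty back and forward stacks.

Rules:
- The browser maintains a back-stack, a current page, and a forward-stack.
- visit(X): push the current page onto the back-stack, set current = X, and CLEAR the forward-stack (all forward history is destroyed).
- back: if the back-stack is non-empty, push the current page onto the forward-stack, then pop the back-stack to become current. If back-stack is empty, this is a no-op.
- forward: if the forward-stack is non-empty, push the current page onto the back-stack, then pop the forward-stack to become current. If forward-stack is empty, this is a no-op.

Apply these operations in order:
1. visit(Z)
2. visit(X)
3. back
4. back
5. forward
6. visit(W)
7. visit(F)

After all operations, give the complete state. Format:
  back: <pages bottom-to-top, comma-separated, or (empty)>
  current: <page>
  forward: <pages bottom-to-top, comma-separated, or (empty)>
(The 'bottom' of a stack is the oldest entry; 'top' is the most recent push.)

Answer: back: HOME,Z,W
current: F
forward: (empty)

Derivation:
After 1 (visit(Z)): cur=Z back=1 fwd=0
After 2 (visit(X)): cur=X back=2 fwd=0
After 3 (back): cur=Z back=1 fwd=1
After 4 (back): cur=HOME back=0 fwd=2
After 5 (forward): cur=Z back=1 fwd=1
After 6 (visit(W)): cur=W back=2 fwd=0
After 7 (visit(F)): cur=F back=3 fwd=0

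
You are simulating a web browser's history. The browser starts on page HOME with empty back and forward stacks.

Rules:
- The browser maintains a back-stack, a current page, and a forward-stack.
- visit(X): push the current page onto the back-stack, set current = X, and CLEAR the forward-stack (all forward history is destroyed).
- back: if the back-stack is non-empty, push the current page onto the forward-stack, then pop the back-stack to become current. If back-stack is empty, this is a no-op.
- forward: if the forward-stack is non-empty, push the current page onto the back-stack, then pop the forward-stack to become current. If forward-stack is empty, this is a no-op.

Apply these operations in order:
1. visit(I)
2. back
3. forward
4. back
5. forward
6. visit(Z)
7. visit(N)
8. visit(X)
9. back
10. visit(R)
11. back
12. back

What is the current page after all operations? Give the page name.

After 1 (visit(I)): cur=I back=1 fwd=0
After 2 (back): cur=HOME back=0 fwd=1
After 3 (forward): cur=I back=1 fwd=0
After 4 (back): cur=HOME back=0 fwd=1
After 5 (forward): cur=I back=1 fwd=0
After 6 (visit(Z)): cur=Z back=2 fwd=0
After 7 (visit(N)): cur=N back=3 fwd=0
After 8 (visit(X)): cur=X back=4 fwd=0
After 9 (back): cur=N back=3 fwd=1
After 10 (visit(R)): cur=R back=4 fwd=0
After 11 (back): cur=N back=3 fwd=1
After 12 (back): cur=Z back=2 fwd=2

Answer: Z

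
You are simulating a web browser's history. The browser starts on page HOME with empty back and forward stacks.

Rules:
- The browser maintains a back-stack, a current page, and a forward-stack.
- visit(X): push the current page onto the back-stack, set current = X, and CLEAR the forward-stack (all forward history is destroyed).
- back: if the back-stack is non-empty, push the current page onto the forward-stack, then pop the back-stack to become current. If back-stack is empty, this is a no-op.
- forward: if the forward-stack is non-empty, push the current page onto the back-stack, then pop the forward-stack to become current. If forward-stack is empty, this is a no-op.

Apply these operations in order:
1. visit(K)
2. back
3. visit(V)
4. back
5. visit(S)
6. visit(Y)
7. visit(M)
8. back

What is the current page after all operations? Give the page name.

After 1 (visit(K)): cur=K back=1 fwd=0
After 2 (back): cur=HOME back=0 fwd=1
After 3 (visit(V)): cur=V back=1 fwd=0
After 4 (back): cur=HOME back=0 fwd=1
After 5 (visit(S)): cur=S back=1 fwd=0
After 6 (visit(Y)): cur=Y back=2 fwd=0
After 7 (visit(M)): cur=M back=3 fwd=0
After 8 (back): cur=Y back=2 fwd=1

Answer: Y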